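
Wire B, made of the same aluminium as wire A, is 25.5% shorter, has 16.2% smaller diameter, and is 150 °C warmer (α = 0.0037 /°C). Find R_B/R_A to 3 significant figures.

1.65

R ∝ ρL/d² with ρ ∝ (1+αΔT), so R_B/R_A = (1 − 25.5/100) × (1 − 16.2/100)⁻² × (1 + 0.0037×150)
= 0.745 × 1.424 × 1.555 = 1.65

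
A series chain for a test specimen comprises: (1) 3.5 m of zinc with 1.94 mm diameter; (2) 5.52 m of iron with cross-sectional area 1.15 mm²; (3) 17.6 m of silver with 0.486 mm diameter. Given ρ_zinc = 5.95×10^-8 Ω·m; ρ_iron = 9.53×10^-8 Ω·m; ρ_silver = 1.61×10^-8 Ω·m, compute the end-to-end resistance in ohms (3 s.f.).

Seg 1: A = π(d/2)² = π(9.7000e-04 m)² = 2.956e-06 m²
R_1 = (5.95×10^-8)(3.5)/(2.956e-06) = 0.07045 Ω
Seg 2: A = 1.15 mm² = 1.150e-06 m²
R_2 = (9.53×10^-8)(5.52)/(1.150e-06) = 0.4574 Ω
Seg 3: A = π(d/2)² = π(2.4300e-04 m)² = 1.855e-07 m²
R_3 = (1.61×10^-8)(17.6)/(1.855e-07) = 1.527 Ω
R_total = R_1 + R_2 + R_3 = 2.06 Ω

2.06 Ω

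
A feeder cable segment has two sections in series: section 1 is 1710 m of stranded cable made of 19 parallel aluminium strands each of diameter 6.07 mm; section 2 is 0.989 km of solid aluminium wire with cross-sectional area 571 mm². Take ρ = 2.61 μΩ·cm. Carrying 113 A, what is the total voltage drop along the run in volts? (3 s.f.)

ρ = 2.61 μΩ·cm = 2.61×10^-8 Ω·m
Section 1: A_strand = π(3.0350e-03)² = 2.894e-05 m²; R₁ = ρL/(N·A_s) = (2.61×10^-8)(1710)/(19×2.894e-05) = 0.08117 Ω
Section 2: A = 571 mm² = 5.710e-04 m²
R₂ = (2.61×10^-8)(989)/(5.710e-04) = 0.04521 Ω
R = R₁ + R₂ = 0.1264 Ω
V = IR = 113 × 0.1264 = 14.3 V

14.3 V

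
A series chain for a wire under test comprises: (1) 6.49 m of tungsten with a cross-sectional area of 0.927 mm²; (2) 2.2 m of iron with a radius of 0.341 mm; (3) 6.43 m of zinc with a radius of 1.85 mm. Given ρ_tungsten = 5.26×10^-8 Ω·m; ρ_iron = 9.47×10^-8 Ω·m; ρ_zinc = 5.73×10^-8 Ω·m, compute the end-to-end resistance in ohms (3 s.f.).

0.973 Ω

Seg 1: A = 0.927 mm² = 9.270e-07 m²
R_1 = (5.26×10^-8)(6.49)/(9.270e-07) = 0.3683 Ω
Seg 2: A = πr² = π(3.4100e-04 m)² = 3.653e-07 m²
R_2 = (9.47×10^-8)(2.2)/(3.653e-07) = 0.5703 Ω
Seg 3: A = πr² = π(1.8500e-03 m)² = 1.075e-05 m²
R_3 = (5.73×10^-8)(6.43)/(1.075e-05) = 0.03427 Ω
R_total = R_1 + R_2 + R_3 = 0.973 Ω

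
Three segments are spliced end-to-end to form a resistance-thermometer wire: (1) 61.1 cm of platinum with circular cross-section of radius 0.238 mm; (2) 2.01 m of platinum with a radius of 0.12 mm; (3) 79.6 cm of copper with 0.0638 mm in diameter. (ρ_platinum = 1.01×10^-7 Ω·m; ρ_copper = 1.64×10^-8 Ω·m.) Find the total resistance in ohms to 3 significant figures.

8.92 Ω

Seg 1: A = πr² = π(2.3800e-04 m)² = 1.780e-07 m²
R_1 = (1.01×10^-7)(0.611)/(1.780e-07) = 0.3468 Ω
Seg 2: A = πr² = π(1.2000e-04 m)² = 4.524e-08 m²
R_2 = (1.01×10^-7)(2.01)/(4.524e-08) = 4.488 Ω
Seg 3: A = π(d/2)² = π(3.1900e-05 m)² = 3.197e-09 m²
R_3 = (1.64×10^-8)(0.796)/(3.197e-09) = 4.083 Ω
R_total = R_1 + R_2 + R_3 = 8.92 Ω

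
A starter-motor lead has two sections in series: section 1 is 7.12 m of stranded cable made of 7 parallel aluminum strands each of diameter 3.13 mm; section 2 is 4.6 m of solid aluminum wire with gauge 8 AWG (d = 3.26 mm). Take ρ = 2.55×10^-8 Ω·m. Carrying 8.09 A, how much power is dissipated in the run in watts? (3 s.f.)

1.14 W

Section 1: A_strand = π(1.5650e-03)² = 7.694e-06 m²; R₁ = ρL/(N·A_s) = (2.55×10^-8)(7.12)/(7×7.694e-06) = 0.003371 Ω
Section 2: A = π(3.26/2 mm)² = π(1.6300e-03 m)² = 8.347e-06 m²
R₂ = (2.55×10^-8)(4.6)/(8.347e-06) = 0.01405 Ω
R = R₁ + R₂ = 0.01742 Ω
P = I²R = (8.09)² × 0.01742 = 1.14 W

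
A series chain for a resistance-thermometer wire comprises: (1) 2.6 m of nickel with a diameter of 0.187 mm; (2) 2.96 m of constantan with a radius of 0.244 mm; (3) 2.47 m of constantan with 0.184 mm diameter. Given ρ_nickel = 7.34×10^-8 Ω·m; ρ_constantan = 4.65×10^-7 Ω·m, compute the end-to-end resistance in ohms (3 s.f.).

57.5 Ω

Seg 1: A = π(d/2)² = π(9.3500e-05 m)² = 2.746e-08 m²
R_1 = (7.34×10^-8)(2.6)/(2.746e-08) = 6.949 Ω
Seg 2: A = πr² = π(2.4400e-04 m)² = 1.870e-07 m²
R_2 = (4.65×10^-7)(2.96)/(1.870e-07) = 7.359 Ω
Seg 3: A = π(d/2)² = π(9.2000e-05 m)² = 2.659e-08 m²
R_3 = (4.65×10^-7)(2.47)/(2.659e-08) = 43.19 Ω
R_total = R_1 + R_2 + R_3 = 57.5 Ω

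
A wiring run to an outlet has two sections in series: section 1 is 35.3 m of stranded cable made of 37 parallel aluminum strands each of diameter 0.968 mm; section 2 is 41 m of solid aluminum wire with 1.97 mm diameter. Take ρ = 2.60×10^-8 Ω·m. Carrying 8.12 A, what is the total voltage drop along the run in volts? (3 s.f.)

3.11 V

Section 1: A_strand = π(4.8400e-04)² = 7.359e-07 m²; R₁ = ρL/(N·A_s) = (2.60×10^-8)(35.3)/(37×7.359e-07) = 0.03371 Ω
Section 2: A = π(d/2)² = π(9.8500e-04 m)² = 3.048e-06 m²
R₂ = (2.60×10^-8)(41)/(3.048e-06) = 0.3497 Ω
R = R₁ + R₂ = 0.3834 Ω
V = IR = 8.12 × 0.3834 = 3.11 V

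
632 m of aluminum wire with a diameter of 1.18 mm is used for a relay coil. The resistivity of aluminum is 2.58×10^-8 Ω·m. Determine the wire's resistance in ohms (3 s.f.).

14.9 Ω

A = π(d/2)² = π(5.9000e-04 m)² = 1.094e-06 m²
R = ρL/A = (2.58×10^-8)(632 m)/(1.094e-06 m²) = 14.9 Ω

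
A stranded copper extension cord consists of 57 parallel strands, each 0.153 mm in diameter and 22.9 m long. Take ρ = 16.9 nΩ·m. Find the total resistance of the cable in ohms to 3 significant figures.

ρ = 16.9 nΩ·m = 1.69×10^-8 Ω·m
A_strand = π(7.6500e-05 m)² = 1.839e-08 m²
R_strand = ρL/A = (1.69×10^-8)(22.9)/(1.839e-08) = 21.05 Ω
R_total = R_strand/N = 21.05/57 = 0.369 Ω

0.369 Ω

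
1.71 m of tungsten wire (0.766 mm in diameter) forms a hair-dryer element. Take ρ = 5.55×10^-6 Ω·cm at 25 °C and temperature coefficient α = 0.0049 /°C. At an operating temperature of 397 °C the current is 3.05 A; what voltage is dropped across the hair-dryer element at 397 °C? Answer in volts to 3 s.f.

ρ = 5.55×10^-6 Ω·cm = 5.55×10^-8 Ω·m
A = π(d/2)² = π(3.8300e-04 m)² = 4.608e-07 m²
R₍25₎ = ρL/A = (5.55×10^-8)(1.71)/(4.608e-07) = 0.2059 Ω
R₍397₎ = R₍25₎(1 + αΔT) = 0.2059 × (1 + 0.0049×372) = 0.5813 Ω
V = IR = 3.05 × 0.5813 = 1.77 V

1.77 V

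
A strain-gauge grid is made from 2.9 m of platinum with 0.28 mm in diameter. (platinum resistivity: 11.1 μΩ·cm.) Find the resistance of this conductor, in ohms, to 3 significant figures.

5.23 Ω

ρ = 11.1 μΩ·cm = 1.11×10^-7 Ω·m
A = π(d/2)² = π(1.4000e-04 m)² = 6.158e-08 m²
R = ρL/A = (1.11×10^-7)(2.9 m)/(6.158e-08 m²) = 5.23 Ω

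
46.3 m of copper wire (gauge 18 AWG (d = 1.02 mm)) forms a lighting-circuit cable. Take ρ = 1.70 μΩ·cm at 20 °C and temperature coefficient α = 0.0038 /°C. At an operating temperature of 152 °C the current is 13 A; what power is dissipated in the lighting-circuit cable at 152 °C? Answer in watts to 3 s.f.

ρ = 1.70 μΩ·cm = 1.70×10^-8 Ω·m
A = π(1.02/2 mm)² = π(5.1000e-04 m)² = 8.171e-07 m²
R₍20₎ = ρL/A = (1.70×10^-8)(46.3)/(8.171e-07) = 0.9633 Ω
R₍152₎ = R₍20₎(1 + αΔT) = 0.9633 × (1 + 0.0038×132) = 1.446 Ω
P = I²R = (13)² × 1.446 = 244 W

244 W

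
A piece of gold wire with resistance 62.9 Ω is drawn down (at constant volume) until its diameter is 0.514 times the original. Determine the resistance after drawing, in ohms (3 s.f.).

901 Ω

Volume constant ⇒ L' = L/r² with r = 0.514. R' = ρL'/A' = ρ(L/r²)/(πr²d₀²/4) = R/r⁴.
R' = 14.33 × 62.9 = 901 Ω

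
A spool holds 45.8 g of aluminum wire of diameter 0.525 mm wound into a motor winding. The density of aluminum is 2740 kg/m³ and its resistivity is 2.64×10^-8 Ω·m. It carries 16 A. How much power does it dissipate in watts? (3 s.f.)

A = π(d/2)² = π(2.6250e-04 m)² = 2.1648e-07 m²
L = m/(density·A) = 0.0458/(2740×2.1648e-07) = 77.22 m
R = ρL/A = (2.64×10^-8)(77.22)/(2.1648e-07) = 9.417 Ω
P = I²R = (16)² × 9.417 = 2410 W

2410 W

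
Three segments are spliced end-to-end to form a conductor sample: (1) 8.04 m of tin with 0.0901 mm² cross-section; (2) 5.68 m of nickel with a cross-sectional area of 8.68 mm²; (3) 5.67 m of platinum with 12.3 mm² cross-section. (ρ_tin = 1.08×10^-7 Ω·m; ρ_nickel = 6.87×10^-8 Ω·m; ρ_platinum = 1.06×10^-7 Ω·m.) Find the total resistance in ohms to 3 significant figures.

Seg 1: A = 0.0901 mm² = 9.010e-08 m²
R_1 = (1.08×10^-7)(8.04)/(9.010e-08) = 9.637 Ω
Seg 2: A = 8.68 mm² = 8.680e-06 m²
R_2 = (6.87×10^-8)(5.68)/(8.680e-06) = 0.04496 Ω
Seg 3: A = 12.3 mm² = 1.230e-05 m²
R_3 = (1.06×10^-7)(5.67)/(1.230e-05) = 0.04886 Ω
R_total = R_1 + R_2 + R_3 = 9.73 Ω

9.73 Ω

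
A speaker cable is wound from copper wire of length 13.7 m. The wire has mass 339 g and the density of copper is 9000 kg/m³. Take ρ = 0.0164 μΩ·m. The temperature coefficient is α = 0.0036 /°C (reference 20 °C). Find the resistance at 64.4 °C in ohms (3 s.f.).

ρ = 0.0164 μΩ·m = 1.64×10^-8 Ω·m
A = m/(density·L) = 0.339/(9000×13.7) = 2.7494e-06 m²
R = ρL/A = (1.64×10^-8)(13.7)/(2.7494e-06) = 0.08172 Ω
R(64.4 °C) = 0.08172 × (1 + 0.0036×44.4) = 0.0948 Ω

0.0948 Ω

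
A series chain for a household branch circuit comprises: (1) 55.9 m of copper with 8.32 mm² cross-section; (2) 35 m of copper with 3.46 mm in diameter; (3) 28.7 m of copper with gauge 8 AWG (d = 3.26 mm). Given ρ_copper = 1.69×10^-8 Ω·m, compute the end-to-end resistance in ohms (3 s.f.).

0.235 Ω

Seg 1: A = 8.32 mm² = 8.320e-06 m²
R_1 = (1.69×10^-8)(55.9)/(8.320e-06) = 0.1135 Ω
Seg 2: A = π(d/2)² = π(1.7300e-03 m)² = 9.402e-06 m²
R_2 = (1.69×10^-8)(35)/(9.402e-06) = 0.06291 Ω
Seg 3: A = π(3.26/2 mm)² = π(1.6300e-03 m)² = 8.347e-06 m²
R_3 = (1.69×10^-8)(28.7)/(8.347e-06) = 0.05811 Ω
R_total = R_1 + R_2 + R_3 = 0.235 Ω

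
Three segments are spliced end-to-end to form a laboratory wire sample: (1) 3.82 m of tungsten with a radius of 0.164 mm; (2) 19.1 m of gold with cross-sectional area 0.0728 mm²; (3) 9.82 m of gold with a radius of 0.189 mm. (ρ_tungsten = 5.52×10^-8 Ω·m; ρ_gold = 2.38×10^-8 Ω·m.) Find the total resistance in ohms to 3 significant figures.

Seg 1: A = πr² = π(1.6400e-04 m)² = 8.450e-08 m²
R_1 = (5.52×10^-8)(3.82)/(8.450e-08) = 2.496 Ω
Seg 2: A = 0.0728 mm² = 7.280e-08 m²
R_2 = (2.38×10^-8)(19.1)/(7.280e-08) = 6.244 Ω
Seg 3: A = πr² = π(1.8900e-04 m)² = 1.122e-07 m²
R_3 = (2.38×10^-8)(9.82)/(1.122e-07) = 2.083 Ω
R_total = R_1 + R_2 + R_3 = 10.8 Ω

10.8 Ω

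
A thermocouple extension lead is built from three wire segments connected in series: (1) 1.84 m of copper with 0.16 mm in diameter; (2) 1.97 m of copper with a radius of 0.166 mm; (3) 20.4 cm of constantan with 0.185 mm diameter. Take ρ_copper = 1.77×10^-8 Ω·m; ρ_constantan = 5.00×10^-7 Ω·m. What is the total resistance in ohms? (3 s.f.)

5.82 Ω

Seg 1: A = π(d/2)² = π(8.0000e-05 m)² = 2.011e-08 m²
R_1 = (1.77×10^-8)(1.84)/(2.011e-08) = 1.62 Ω
Seg 2: A = πr² = π(1.6600e-04 m)² = 8.657e-08 m²
R_2 = (1.77×10^-8)(1.97)/(8.657e-08) = 0.4028 Ω
Seg 3: A = π(d/2)² = π(9.2500e-05 m)² = 2.688e-08 m²
R_3 = (5.00×10^-7)(0.204)/(2.688e-08) = 3.795 Ω
R_total = R_1 + R_2 + R_3 = 5.82 Ω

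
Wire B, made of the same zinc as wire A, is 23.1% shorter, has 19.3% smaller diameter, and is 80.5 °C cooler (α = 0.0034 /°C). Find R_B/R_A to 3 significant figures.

0.858

R ∝ ρL/d² with ρ ∝ (1+αΔT), so R_B/R_A = (1 − 23.1/100) × (1 − 19.3/100)⁻² × (1 − 0.0034×80.5)
= 0.769 × 1.536 × 0.7263 = 0.858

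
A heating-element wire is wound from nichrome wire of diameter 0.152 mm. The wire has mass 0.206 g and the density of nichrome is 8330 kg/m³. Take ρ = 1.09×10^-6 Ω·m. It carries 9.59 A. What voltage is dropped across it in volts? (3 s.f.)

785 V

A = π(d/2)² = π(7.6000e-05 m)² = 1.8146e-08 m²
L = m/(density·A) = 2.060×10^-4/(8330×1.8146e-08) = 1.363 m
R = ρL/A = (1.09×10^-6)(1.363)/(1.8146e-08) = 81.86 Ω
V = IR = 9.59 × 81.86 = 785 V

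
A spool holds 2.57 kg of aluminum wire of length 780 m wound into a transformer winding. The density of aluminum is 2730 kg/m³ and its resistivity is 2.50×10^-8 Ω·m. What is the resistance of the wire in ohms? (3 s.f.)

A = m/(density·L) = 2.57/(2730×780) = 1.2069e-06 m²
R = ρL/A = (2.50×10^-8)(780)/(1.2069e-06) = 16.2 Ω

16.2 Ω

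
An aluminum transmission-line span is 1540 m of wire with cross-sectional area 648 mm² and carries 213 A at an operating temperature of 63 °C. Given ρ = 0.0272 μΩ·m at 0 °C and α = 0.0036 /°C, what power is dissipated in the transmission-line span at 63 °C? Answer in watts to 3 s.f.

ρ = 0.0272 μΩ·m = 2.72×10^-8 Ω·m
A = 648 mm² = 6.480e-04 m²
R₍0₎ = ρL/A = (2.72×10^-8)(1540)/(6.480e-04) = 0.06464 Ω
R₍63₎ = R₍0₎(1 + αΔT) = 0.06464 × (1 + 0.0036×63) = 0.0793 Ω
P = I²R = (213)² × 0.0793 = 3600 W

3600 W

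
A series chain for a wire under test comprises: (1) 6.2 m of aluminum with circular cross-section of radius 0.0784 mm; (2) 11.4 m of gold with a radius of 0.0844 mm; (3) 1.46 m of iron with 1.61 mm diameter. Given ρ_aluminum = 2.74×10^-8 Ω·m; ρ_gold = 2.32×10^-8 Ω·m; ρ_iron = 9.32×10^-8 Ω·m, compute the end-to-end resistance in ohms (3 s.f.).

20.7 Ω

Seg 1: A = πr² = π(7.8400e-05 m)² = 1.931e-08 m²
R_1 = (2.74×10^-8)(6.2)/(1.931e-08) = 8.798 Ω
Seg 2: A = πr² = π(8.4400e-05 m)² = 2.238e-08 m²
R_2 = (2.32×10^-8)(11.4)/(2.238e-08) = 11.82 Ω
Seg 3: A = π(d/2)² = π(8.0500e-04 m)² = 2.036e-06 m²
R_3 = (9.32×10^-8)(1.46)/(2.036e-06) = 0.06684 Ω
R_total = R_1 + R_2 + R_3 = 20.7 Ω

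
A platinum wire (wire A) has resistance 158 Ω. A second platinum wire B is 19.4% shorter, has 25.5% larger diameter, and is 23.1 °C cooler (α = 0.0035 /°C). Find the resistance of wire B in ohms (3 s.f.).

74.3 Ω

R ∝ ρL/d² with ρ ∝ (1+αΔT), so R_B/R_A = (1 − 19.4/100) × (1 + 25.5/100)⁻² × (1 − 0.0035×23.1)
= 0.806 × 0.6349 × 0.9192 = 0.4704
R_B = 0.4704 × 158 = 74.3 Ω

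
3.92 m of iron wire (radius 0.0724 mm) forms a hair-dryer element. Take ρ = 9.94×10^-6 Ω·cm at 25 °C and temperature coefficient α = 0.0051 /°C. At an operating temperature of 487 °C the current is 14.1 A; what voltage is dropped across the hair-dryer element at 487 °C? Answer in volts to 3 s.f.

ρ = 9.94×10^-6 Ω·cm = 9.94×10^-8 Ω·m
A = πr² = π(7.2400e-05 m)² = 1.647e-08 m²
R₍25₎ = ρL/A = (9.94×10^-8)(3.92)/(1.647e-08) = 23.66 Ω
R₍487₎ = R₍25₎(1 + αΔT) = 23.66 × (1 + 0.0051×462) = 79.41 Ω
V = IR = 14.1 × 79.41 = 1120 V

1120 V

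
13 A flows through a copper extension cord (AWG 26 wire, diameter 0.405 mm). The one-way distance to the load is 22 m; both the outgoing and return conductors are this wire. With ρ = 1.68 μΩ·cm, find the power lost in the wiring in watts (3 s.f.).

ρ = 1.68 μΩ·cm = 1.68×10^-8 Ω·m
A = π(0.405/2 mm)² = π(2.0250e-04 m)² = 1.288e-07 m²
Total conductor length (both ways) L = 2 × 22 = 44 m
R = ρL/A = (1.68×10^-8)(44)/(1.288e-07) = 5.738 Ω
P = I²R = (13)² × 5.738 = 970 W

970 W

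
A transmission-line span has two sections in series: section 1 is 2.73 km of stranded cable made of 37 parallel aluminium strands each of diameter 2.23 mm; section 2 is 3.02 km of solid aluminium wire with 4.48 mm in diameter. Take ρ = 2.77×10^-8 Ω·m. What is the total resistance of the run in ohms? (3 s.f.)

Section 1: A_strand = π(1.1150e-03)² = 3.906e-06 m²; R₁ = ρL/(N·A_s) = (2.77×10^-8)(2730)/(37×3.906e-06) = 0.5233 Ω
Section 2: A = π(d/2)² = π(2.2400e-03 m)² = 1.576e-05 m²
R₂ = (2.77×10^-8)(3020)/(1.576e-05) = 5.307 Ω
R = R₁ + R₂ = 5.83 Ω

5.83 Ω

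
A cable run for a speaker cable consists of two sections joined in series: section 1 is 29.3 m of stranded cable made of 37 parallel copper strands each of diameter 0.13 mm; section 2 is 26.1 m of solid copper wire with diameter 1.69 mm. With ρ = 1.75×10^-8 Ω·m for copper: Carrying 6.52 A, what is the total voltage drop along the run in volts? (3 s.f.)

8.13 V

Section 1: A_strand = π(6.5000e-05)² = 1.327e-08 m²; R₁ = ρL/(N·A_s) = (1.75×10^-8)(29.3)/(37×1.327e-08) = 1.044 Ω
Section 2: A = π(d/2)² = π(8.4500e-04 m)² = 2.243e-06 m²
R₂ = (1.75×10^-8)(26.1)/(2.243e-06) = 0.2036 Ω
R = R₁ + R₂ = 1.248 Ω
V = IR = 6.52 × 1.248 = 8.13 V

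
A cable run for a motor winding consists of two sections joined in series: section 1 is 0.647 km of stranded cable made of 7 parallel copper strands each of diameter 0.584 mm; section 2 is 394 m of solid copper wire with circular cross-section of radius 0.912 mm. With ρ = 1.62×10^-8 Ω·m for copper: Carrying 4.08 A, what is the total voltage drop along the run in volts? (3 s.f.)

Section 1: A_strand = π(2.9200e-04)² = 2.679e-07 m²; R₁ = ρL/(N·A_s) = (1.62×10^-8)(647)/(7×2.679e-07) = 5.59 Ω
Section 2: A = πr² = π(9.1200e-04 m)² = 2.613e-06 m²
R₂ = (1.62×10^-8)(394)/(2.613e-06) = 2.443 Ω
R = R₁ + R₂ = 8.033 Ω
V = IR = 4.08 × 8.033 = 32.8 V

32.8 V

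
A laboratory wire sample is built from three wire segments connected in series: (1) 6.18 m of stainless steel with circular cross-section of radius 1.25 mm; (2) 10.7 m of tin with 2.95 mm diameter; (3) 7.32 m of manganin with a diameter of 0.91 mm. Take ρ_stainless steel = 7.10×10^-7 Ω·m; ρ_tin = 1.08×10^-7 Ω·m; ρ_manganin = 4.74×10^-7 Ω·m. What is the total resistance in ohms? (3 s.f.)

6.40 Ω

Seg 1: A = πr² = π(1.2500e-03 m)² = 4.909e-06 m²
R_1 = (7.10×10^-7)(6.18)/(4.909e-06) = 0.8939 Ω
Seg 2: A = π(d/2)² = π(1.4750e-03 m)² = 6.835e-06 m²
R_2 = (1.08×10^-7)(10.7)/(6.835e-06) = 0.1691 Ω
Seg 3: A = π(d/2)² = π(4.5500e-04 m)² = 6.504e-07 m²
R_3 = (4.74×10^-7)(7.32)/(6.504e-07) = 5.335 Ω
R_total = R_1 + R_2 + R_3 = 6.40 Ω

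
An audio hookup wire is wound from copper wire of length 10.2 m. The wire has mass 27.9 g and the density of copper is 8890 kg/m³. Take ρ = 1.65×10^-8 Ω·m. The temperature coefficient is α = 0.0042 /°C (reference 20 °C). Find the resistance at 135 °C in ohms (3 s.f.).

A = m/(density·L) = 0.0279/(8890×10.2) = 3.0768e-07 m²
R = ρL/A = (1.65×10^-8)(10.2)/(3.0768e-07) = 0.547 Ω
R(135 °C) = 0.547 × (1 + 0.0042×115) = 0.811 Ω

0.811 Ω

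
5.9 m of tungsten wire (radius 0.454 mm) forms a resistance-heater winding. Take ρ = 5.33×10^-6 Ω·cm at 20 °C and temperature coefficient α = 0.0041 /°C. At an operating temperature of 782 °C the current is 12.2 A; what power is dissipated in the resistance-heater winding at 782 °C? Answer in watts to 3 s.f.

298 W

ρ = 5.33×10^-6 Ω·cm = 5.33×10^-8 Ω·m
A = πr² = π(4.5400e-04 m)² = 6.475e-07 m²
R₍20₎ = ρL/A = (5.33×10^-8)(5.9)/(6.475e-07) = 0.4856 Ω
R₍782₎ = R₍20₎(1 + αΔT) = 0.4856 × (1 + 0.0041×762) = 2.003 Ω
P = I²R = (12.2)² × 2.003 = 298 W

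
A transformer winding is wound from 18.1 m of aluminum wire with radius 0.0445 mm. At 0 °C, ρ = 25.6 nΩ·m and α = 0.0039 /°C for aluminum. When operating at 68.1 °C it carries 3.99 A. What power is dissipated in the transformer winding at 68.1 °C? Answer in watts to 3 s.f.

1500 W

ρ = 25.6 nΩ·m = 2.56×10^-8 Ω·m
A = πr² = π(4.4500e-05 m)² = 6.221e-09 m²
R₍0₎ = ρL/A = (2.56×10^-8)(18.1)/(6.221e-09) = 74.48 Ω
R₍68.1₎ = R₍0₎(1 + αΔT) = 74.48 × (1 + 0.0039×68.1) = 94.26 Ω
P = I²R = (3.99)² × 94.26 = 1500 W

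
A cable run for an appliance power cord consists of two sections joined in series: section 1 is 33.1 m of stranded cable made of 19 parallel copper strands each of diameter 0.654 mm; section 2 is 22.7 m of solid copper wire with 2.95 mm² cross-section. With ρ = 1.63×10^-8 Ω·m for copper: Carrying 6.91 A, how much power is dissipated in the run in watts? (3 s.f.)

Section 1: A_strand = π(3.2700e-04)² = 3.359e-07 m²; R₁ = ρL/(N·A_s) = (1.63×10^-8)(33.1)/(19×3.359e-07) = 0.08453 Ω
Section 2: A = 2.95 mm² = 2.950e-06 m²
R₂ = (1.63×10^-8)(22.7)/(2.950e-06) = 0.1254 Ω
R = R₁ + R₂ = 0.21 Ω
P = I²R = (6.91)² × 0.21 = 10.0 W

10.0 W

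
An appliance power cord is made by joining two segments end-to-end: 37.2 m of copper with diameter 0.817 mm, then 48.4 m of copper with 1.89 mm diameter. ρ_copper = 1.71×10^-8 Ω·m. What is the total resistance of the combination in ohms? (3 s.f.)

Segment 1: A = π(d/2)² = π(4.0850e-04 m)² = 5.242e-07 m²
R₁ = ρL/A = (1.71×10^-8)(37.2)/(5.242e-07) = 1.213 Ω
Segment 2: A = π(d/2)² = π(9.4500e-04 m)² = 2.806e-06 m²
R₂ = (1.71×10^-8)(48.4)/(2.806e-06) = 0.295 Ω
R = R₁ + R₂ = 1.51 Ω

1.51 Ω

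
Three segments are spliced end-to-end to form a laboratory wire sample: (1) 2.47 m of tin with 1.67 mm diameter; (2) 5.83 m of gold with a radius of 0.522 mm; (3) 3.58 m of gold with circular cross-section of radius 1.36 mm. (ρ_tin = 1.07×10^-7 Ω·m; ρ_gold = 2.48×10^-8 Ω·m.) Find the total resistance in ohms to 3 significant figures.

0.305 Ω

Seg 1: A = π(d/2)² = π(8.3500e-04 m)² = 2.190e-06 m²
R_1 = (1.07×10^-7)(2.47)/(2.190e-06) = 0.1207 Ω
Seg 2: A = πr² = π(5.2200e-04 m)² = 8.560e-07 m²
R_2 = (2.48×10^-8)(5.83)/(8.560e-07) = 0.1689 Ω
Seg 3: A = πr² = π(1.3600e-03 m)² = 5.811e-06 m²
R_3 = (2.48×10^-8)(3.58)/(5.811e-06) = 0.01528 Ω
R_total = R_1 + R_2 + R_3 = 0.305 Ω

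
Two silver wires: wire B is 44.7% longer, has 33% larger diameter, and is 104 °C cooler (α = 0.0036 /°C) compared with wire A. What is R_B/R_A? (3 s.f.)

R ∝ ρL/d² with ρ ∝ (1+αΔT), so R_B/R_A = (1 + 44.7/100) × (1 + 33/100)⁻² × (1 − 0.0036×104)
= 1.447 × 0.5653 × 0.6256 = 0.512

0.512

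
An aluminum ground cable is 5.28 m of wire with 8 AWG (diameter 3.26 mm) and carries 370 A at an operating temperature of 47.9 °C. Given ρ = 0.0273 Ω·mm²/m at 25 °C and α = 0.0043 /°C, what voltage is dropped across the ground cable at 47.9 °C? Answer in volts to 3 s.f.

ρ = 0.0273 Ω·mm²/m = 2.73×10^-8 Ω·m
A = π(3.26/2 mm)² = π(1.6300e-03 m)² = 8.347e-06 m²
R₍25₎ = ρL/A = (2.73×10^-8)(5.28)/(8.347e-06) = 0.01727 Ω
R₍47.9₎ = R₍25₎(1 + αΔT) = 0.01727 × (1 + 0.0043×22.9) = 0.01897 Ω
V = IR = 370 × 0.01897 = 7.02 V

7.02 V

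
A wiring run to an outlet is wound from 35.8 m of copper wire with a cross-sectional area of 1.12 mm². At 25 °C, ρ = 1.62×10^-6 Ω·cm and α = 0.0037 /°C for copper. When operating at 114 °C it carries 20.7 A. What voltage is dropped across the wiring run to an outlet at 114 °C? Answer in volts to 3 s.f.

14.2 V

ρ = 1.62×10^-6 Ω·cm = 1.62×10^-8 Ω·m
A = 1.12 mm² = 1.120e-06 m²
R₍25₎ = ρL/A = (1.62×10^-8)(35.8)/(1.120e-06) = 0.5178 Ω
R₍114₎ = R₍25₎(1 + αΔT) = 0.5178 × (1 + 0.0037×89) = 0.6883 Ω
V = IR = 20.7 × 0.6883 = 14.2 V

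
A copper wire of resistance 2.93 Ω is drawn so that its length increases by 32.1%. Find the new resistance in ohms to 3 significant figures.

k = 1 + 32.1/100 = 1.321; volume constant ⇒ A' = A/k, so R' = k²R.
R' = 1.745 × 2.93 = 5.11 Ω

5.11 Ω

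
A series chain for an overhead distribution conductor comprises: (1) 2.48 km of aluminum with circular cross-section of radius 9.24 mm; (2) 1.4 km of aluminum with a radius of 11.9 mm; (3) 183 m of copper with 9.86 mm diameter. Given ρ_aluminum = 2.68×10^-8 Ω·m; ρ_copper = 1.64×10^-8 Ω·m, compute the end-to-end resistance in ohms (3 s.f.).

0.371 Ω

Seg 1: A = πr² = π(9.2400e-03 m)² = 2.682e-04 m²
R_1 = (2.68×10^-8)(2480)/(2.682e-04) = 0.2478 Ω
Seg 2: A = πr² = π(1.1900e-02 m)² = 4.449e-04 m²
R_2 = (2.68×10^-8)(1400)/(4.449e-04) = 0.08434 Ω
Seg 3: A = π(d/2)² = π(4.9300e-03 m)² = 7.636e-05 m²
R_3 = (1.64×10^-8)(183)/(7.636e-05) = 0.03931 Ω
R_total = R_1 + R_2 + R_3 = 0.371 Ω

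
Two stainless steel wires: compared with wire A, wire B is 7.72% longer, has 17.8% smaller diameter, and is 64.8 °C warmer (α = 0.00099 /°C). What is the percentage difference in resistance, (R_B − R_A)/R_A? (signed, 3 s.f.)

69.7%

R ∝ ρL/d² with ρ ∝ (1+αΔT), so R_B/R_A = (1 + 7.72/100) × (1 − 17.8/100)⁻² × (1 + 0.00099×64.8)
= 1.077 × 1.48 × 1.064 = 1.696
(R_B − R_A)/R_A = 1.696 − 1 = 69.7%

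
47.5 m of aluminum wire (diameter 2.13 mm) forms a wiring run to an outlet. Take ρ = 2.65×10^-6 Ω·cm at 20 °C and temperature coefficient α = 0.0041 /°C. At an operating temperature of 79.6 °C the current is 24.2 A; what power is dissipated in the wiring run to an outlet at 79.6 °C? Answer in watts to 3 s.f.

ρ = 2.65×10^-6 Ω·cm = 2.65×10^-8 Ω·m
A = π(d/2)² = π(1.0650e-03 m)² = 3.563e-06 m²
R₍20₎ = ρL/A = (2.65×10^-8)(47.5)/(3.563e-06) = 0.3533 Ω
R₍79.6₎ = R₍20₎(1 + αΔT) = 0.3533 × (1 + 0.0041×59.6) = 0.4396 Ω
P = I²R = (24.2)² × 0.4396 = 257 W

257 W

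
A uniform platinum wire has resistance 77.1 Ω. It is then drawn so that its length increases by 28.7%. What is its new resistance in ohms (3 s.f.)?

k = 1 + 28.7/100 = 1.287; volume constant ⇒ A' = A/k, so R' = k²R.
R' = 1.656 × 77.1 = 128 Ω

128 Ω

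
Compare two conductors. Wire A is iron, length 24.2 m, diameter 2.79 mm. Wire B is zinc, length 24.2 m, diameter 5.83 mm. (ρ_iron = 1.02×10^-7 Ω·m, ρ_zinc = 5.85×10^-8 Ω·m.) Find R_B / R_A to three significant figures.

R ∝ ρL/d², so R_B/R_A = (ρ_B/ρ_A) × (d_A/d_B)²
= (5.85×10^-8/1.02×10^-7) × (2.79/5.83)² = 0.131

0.131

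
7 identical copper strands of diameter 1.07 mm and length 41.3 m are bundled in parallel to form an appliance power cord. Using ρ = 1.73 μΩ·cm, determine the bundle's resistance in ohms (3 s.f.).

ρ = 1.73 μΩ·cm = 1.73×10^-8 Ω·m
A_strand = π(5.3500e-04 m)² = 8.992e-07 m²
R_strand = ρL/A = (1.73×10^-8)(41.3)/(8.992e-07) = 0.7946 Ω
R_total = R_strand/N = 0.7946/7 = 0.114 Ω

0.114 Ω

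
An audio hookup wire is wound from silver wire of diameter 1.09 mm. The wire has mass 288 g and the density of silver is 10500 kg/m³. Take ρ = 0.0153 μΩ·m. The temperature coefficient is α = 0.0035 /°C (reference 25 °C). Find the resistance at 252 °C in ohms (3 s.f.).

0.865 Ω

ρ = 0.0153 μΩ·m = 1.53×10^-8 Ω·m
A = π(d/2)² = π(5.4500e-04 m)² = 9.3313e-07 m²
L = m/(density·A) = 0.288/(10500×9.3313e-07) = 29.39 m
R = ρL/A = (1.53×10^-8)(29.39)/(9.3313e-07) = 0.482 Ω
R(252 °C) = 0.482 × (1 + 0.0035×227) = 0.865 Ω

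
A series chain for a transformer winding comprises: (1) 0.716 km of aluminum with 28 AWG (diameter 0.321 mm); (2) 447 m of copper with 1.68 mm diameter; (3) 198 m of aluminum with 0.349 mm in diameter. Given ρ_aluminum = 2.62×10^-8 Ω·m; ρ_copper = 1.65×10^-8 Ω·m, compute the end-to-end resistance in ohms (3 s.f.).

289 Ω

Seg 1: A = π(0.321/2 mm)² = π(1.6050e-04 m)² = 8.093e-08 m²
R_1 = (2.62×10^-8)(716)/(8.093e-08) = 231.8 Ω
Seg 2: A = π(d/2)² = π(8.4000e-04 m)² = 2.217e-06 m²
R_2 = (1.65×10^-8)(447)/(2.217e-06) = 3.327 Ω
Seg 3: A = π(d/2)² = π(1.7450e-04 m)² = 9.566e-08 m²
R_3 = (2.62×10^-8)(198)/(9.566e-08) = 54.23 Ω
R_total = R_1 + R_2 + R_3 = 289 Ω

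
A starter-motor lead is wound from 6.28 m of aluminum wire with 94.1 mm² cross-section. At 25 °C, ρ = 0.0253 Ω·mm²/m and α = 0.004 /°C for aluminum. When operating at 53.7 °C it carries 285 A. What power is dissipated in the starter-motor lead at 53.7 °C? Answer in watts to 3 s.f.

ρ = 0.0253 Ω·mm²/m = 2.53×10^-8 Ω·m
A = 94.1 mm² = 9.410e-05 m²
R₍25₎ = ρL/A = (2.53×10^-8)(6.28)/(9.410e-05) = 0.001688 Ω
R₍53.7₎ = R₍25₎(1 + αΔT) = 0.001688 × (1 + 0.004×28.7) = 0.001882 Ω
P = I²R = (285)² × 0.001882 = 153 W

153 W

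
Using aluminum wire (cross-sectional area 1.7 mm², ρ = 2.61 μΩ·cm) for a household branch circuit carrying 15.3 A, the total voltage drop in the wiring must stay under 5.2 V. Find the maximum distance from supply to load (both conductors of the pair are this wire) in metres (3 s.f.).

11.1 m

ρ = 2.61 μΩ·cm = 2.61×10^-8 Ω·m
A = 1.7 mm² = 1.700e-06 m²
L_max = V_max·A/(2·ρI) = (5.2)(1.700e-06)/(2×2.61×10^-8×15.3) = 11.1 m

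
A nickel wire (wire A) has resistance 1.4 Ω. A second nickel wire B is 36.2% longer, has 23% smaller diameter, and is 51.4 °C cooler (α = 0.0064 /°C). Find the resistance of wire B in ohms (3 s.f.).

R ∝ ρL/d² with ρ ∝ (1+αΔT), so R_B/R_A = (1 + 36.2/100) × (1 − 23/100)⁻² × (1 − 0.0064×51.4)
= 1.362 × 1.687 × 0.671 = 1.542
R_B = 1.542 × 1.4 = 2.16 Ω

2.16 Ω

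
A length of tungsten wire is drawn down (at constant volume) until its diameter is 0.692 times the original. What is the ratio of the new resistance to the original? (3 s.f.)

Volume constant ⇒ L' = L/r² with r = 0.692. R' = ρL'/A' = ρ(L/r²)/(πr²d₀²/4) = R/r⁴.
Factor = 4.36

4.36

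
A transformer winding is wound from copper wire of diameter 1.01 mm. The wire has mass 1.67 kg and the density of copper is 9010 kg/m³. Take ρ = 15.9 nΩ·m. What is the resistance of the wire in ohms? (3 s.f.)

ρ = 15.9 nΩ·m = 1.59×10^-8 Ω·m
A = π(d/2)² = π(5.0500e-04 m)² = 8.0118e-07 m²
L = m/(density·A) = 1.67/(9010×8.0118e-07) = 231.3 m
R = ρL/A = (1.59×10^-8)(231.3)/(8.0118e-07) = 4.59 Ω

4.59 Ω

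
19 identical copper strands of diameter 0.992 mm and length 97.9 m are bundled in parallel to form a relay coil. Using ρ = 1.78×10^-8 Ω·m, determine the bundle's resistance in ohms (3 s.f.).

0.119 Ω

A_strand = π(4.9600e-04 m)² = 7.729e-07 m²
R_strand = ρL/A = (1.78×10^-8)(97.9)/(7.729e-07) = 2.255 Ω
R_total = R_strand/N = 2.255/19 = 0.119 Ω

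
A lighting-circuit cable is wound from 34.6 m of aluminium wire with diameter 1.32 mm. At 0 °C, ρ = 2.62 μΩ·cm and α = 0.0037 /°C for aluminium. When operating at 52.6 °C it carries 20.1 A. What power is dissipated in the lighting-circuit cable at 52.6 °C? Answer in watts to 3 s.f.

ρ = 2.62 μΩ·cm = 2.62×10^-8 Ω·m
A = π(d/2)² = π(6.6000e-04 m)² = 1.368e-06 m²
R₍0₎ = ρL/A = (2.62×10^-8)(34.6)/(1.368e-06) = 0.6624 Ω
R₍52.6₎ = R₍0₎(1 + αΔT) = 0.6624 × (1 + 0.0037×52.6) = 0.7914 Ω
P = I²R = (20.1)² × 0.7914 = 320 W

320 W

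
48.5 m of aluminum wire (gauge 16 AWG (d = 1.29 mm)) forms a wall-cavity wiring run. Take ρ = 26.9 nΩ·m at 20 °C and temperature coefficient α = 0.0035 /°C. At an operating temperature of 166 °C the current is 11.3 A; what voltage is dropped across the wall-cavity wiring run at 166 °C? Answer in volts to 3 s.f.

ρ = 26.9 nΩ·m = 2.69×10^-8 Ω·m
A = π(1.29/2 mm)² = π(6.4500e-04 m)² = 1.307e-06 m²
R₍20₎ = ρL/A = (2.69×10^-8)(48.5)/(1.307e-06) = 0.9982 Ω
R₍166₎ = R₍20₎(1 + αΔT) = 0.9982 × (1 + 0.0035×146) = 1.508 Ω
V = IR = 11.3 × 1.508 = 17.0 V

17.0 V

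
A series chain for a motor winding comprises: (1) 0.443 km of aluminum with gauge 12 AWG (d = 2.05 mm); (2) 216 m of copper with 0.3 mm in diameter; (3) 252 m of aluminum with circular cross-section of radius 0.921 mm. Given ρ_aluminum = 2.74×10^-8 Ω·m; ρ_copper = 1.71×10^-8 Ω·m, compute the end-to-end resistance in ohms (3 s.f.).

Seg 1: A = π(2.05/2 mm)² = π(1.0250e-03 m)² = 3.301e-06 m²
R_1 = (2.74×10^-8)(443)/(3.301e-06) = 3.678 Ω
Seg 2: A = π(d/2)² = π(1.5000e-04 m)² = 7.069e-08 m²
R_2 = (1.71×10^-8)(216)/(7.069e-08) = 52.25 Ω
Seg 3: A = πr² = π(9.2100e-04 m)² = 2.665e-06 m²
R_3 = (2.74×10^-8)(252)/(2.665e-06) = 2.591 Ω
R_total = R_1 + R_2 + R_3 = 58.5 Ω

58.5 Ω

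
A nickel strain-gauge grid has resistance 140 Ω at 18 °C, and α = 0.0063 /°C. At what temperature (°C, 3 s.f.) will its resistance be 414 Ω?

R = R₀(1 + α(T − T₀)) ⇒ T = T₀ + (R/R₀ − 1)/α
T = 18 + (414/140 − 1)/0.0063 = 18 + (1.957)/0.0063 = 329 °C

329 °C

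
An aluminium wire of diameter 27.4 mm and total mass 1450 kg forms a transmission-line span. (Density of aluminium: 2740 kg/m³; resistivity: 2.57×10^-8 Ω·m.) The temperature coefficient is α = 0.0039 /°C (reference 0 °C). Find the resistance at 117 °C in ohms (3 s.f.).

A = π(d/2)² = π(1.3700e-02 m)² = 5.8965e-04 m²
L = m/(density·A) = 1450/(2740×5.8965e-04) = 897.5 m
R = ρL/A = (2.57×10^-8)(897.5)/(5.8965e-04) = 0.03912 Ω
R(117 °C) = 0.03912 × (1 + 0.0039×117) = 0.0570 Ω

0.0570 Ω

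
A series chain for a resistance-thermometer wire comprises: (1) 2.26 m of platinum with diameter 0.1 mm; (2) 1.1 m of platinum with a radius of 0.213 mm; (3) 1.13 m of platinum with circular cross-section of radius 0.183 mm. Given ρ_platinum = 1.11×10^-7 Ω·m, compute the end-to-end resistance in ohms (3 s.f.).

Seg 1: A = π(d/2)² = π(5.0000e-05 m)² = 7.854e-09 m²
R_1 = (1.11×10^-7)(2.26)/(7.854e-09) = 31.94 Ω
Seg 2: A = πr² = π(2.1300e-04 m)² = 1.425e-07 m²
R_2 = (1.11×10^-7)(1.1)/(1.425e-07) = 0.8567 Ω
Seg 3: A = πr² = π(1.8300e-04 m)² = 1.052e-07 m²
R_3 = (1.11×10^-7)(1.13)/(1.052e-07) = 1.192 Ω
R_total = R_1 + R_2 + R_3 = 34.0 Ω

34.0 Ω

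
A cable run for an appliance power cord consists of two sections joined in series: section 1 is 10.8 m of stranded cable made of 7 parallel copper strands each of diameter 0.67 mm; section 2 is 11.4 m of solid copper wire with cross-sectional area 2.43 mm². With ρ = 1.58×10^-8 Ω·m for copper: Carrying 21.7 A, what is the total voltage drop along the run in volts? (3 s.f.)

3.11 V

Section 1: A_strand = π(3.3500e-04)² = 3.526e-07 m²; R₁ = ρL/(N·A_s) = (1.58×10^-8)(10.8)/(7×3.526e-07) = 0.06914 Ω
Section 2: A = 2.43 mm² = 2.430e-06 m²
R₂ = (1.58×10^-8)(11.4)/(2.430e-06) = 0.07412 Ω
R = R₁ + R₂ = 0.1433 Ω
V = IR = 21.7 × 0.1433 = 3.11 V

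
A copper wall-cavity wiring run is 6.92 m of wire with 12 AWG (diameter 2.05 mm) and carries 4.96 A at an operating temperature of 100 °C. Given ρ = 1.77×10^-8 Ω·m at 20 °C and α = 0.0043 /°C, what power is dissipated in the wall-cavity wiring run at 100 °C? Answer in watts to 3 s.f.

A = π(2.05/2 mm)² = π(1.0250e-03 m)² = 3.301e-06 m²
R₍20₎ = ρL/A = (1.77×10^-8)(6.92)/(3.301e-06) = 0.03711 Ω
R₍100₎ = R₍20₎(1 + αΔT) = 0.03711 × (1 + 0.0043×80) = 0.04987 Ω
P = I²R = (4.96)² × 0.04987 = 1.23 W

1.23 W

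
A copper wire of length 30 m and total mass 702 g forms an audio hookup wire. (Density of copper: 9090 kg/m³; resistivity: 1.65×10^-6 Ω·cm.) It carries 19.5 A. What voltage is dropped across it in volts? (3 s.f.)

ρ = 1.65×10^-6 Ω·cm = 1.65×10^-8 Ω·m
A = m/(density·L) = 0.702/(9090×30) = 2.5743e-06 m²
R = ρL/A = (1.65×10^-8)(30)/(2.5743e-06) = 0.1923 Ω
V = IR = 19.5 × 0.1923 = 3.75 V

3.75 V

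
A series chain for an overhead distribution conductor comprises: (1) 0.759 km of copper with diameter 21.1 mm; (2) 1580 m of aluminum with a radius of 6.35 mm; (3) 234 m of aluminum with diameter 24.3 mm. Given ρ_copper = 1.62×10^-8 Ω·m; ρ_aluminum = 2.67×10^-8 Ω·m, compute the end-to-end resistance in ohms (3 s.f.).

0.382 Ω

Seg 1: A = π(d/2)² = π(1.0550e-02 m)² = 3.497e-04 m²
R_1 = (1.62×10^-8)(759)/(3.497e-04) = 0.03516 Ω
Seg 2: A = πr² = π(6.3500e-03 m)² = 1.267e-04 m²
R_2 = (2.67×10^-8)(1580)/(1.267e-04) = 0.333 Ω
Seg 3: A = π(d/2)² = π(1.2150e-02 m)² = 4.638e-04 m²
R_3 = (2.67×10^-8)(234)/(4.638e-04) = 0.01347 Ω
R_total = R_1 + R_2 + R_3 = 0.382 Ω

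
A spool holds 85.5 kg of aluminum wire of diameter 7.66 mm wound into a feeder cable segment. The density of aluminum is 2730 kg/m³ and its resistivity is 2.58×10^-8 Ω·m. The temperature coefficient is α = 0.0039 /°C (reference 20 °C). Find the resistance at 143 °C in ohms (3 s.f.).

0.563 Ω

A = π(d/2)² = π(3.8300e-03 m)² = 4.6084e-05 m²
L = m/(density·A) = 85.5/(2730×4.6084e-05) = 679.6 m
R = ρL/A = (2.58×10^-8)(679.6)/(4.6084e-05) = 0.3805 Ω
R(143 °C) = 0.3805 × (1 + 0.0039×123) = 0.563 Ω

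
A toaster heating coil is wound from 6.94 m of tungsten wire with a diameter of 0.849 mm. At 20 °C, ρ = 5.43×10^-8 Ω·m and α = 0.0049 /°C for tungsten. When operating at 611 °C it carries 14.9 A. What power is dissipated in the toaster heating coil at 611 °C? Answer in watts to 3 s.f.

576 W

A = π(d/2)² = π(4.2450e-04 m)² = 5.661e-07 m²
R₍20₎ = ρL/A = (5.43×10^-8)(6.94)/(5.661e-07) = 0.6657 Ω
R₍611₎ = R₍20₎(1 + αΔT) = 0.6657 × (1 + 0.0049×591) = 2.593 Ω
P = I²R = (14.9)² × 2.593 = 576 W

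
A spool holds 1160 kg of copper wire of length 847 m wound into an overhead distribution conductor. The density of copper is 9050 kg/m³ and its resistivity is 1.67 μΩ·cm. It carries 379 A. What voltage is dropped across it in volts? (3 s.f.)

35.4 V

ρ = 1.67 μΩ·cm = 1.67×10^-8 Ω·m
A = m/(density·L) = 1160/(9050×847) = 1.5133e-04 m²
R = ρL/A = (1.67×10^-8)(847)/(1.5133e-04) = 0.09347 Ω
V = IR = 379 × 0.09347 = 35.4 V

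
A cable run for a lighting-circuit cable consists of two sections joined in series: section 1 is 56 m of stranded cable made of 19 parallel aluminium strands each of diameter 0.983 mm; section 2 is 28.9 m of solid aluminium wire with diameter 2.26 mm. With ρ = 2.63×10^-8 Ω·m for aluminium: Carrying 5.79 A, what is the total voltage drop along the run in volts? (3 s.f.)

1.69 V

Section 1: A_strand = π(4.9150e-04)² = 7.589e-07 m²; R₁ = ρL/(N·A_s) = (2.63×10^-8)(56)/(19×7.589e-07) = 0.1021 Ω
Section 2: A = π(d/2)² = π(1.1300e-03 m)² = 4.011e-06 m²
R₂ = (2.63×10^-8)(28.9)/(4.011e-06) = 0.1895 Ω
R = R₁ + R₂ = 0.2916 Ω
V = IR = 5.79 × 0.2916 = 1.69 V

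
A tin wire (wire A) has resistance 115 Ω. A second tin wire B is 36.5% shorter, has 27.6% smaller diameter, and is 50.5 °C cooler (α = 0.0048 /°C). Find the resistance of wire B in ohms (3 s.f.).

106 Ω

R ∝ ρL/d² with ρ ∝ (1+αΔT), so R_B/R_A = (1 − 36.5/100) × (1 − 27.6/100)⁻² × (1 − 0.0048×50.5)
= 0.635 × 1.908 × 0.7576 = 0.9178
R_B = 0.9178 × 115 = 106 Ω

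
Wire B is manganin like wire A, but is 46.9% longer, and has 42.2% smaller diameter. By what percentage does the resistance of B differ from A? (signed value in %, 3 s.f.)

R ∝ L/d², so R_B/R_A = (1 + 46.9/100) × (1 − 42.2/100)⁻²
= 1.469 × 2.993 = 4.397
(R_B − R_A)/R_A = 4.397 − 1 = 340%

340%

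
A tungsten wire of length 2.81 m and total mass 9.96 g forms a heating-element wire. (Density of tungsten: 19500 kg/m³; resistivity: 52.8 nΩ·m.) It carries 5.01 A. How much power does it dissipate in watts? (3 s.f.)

20.5 W

ρ = 52.8 nΩ·m = 5.28×10^-8 Ω·m
A = m/(density·L) = 0.00996/(19500×2.81) = 1.8177e-07 m²
R = ρL/A = (5.28×10^-8)(2.81)/(1.8177e-07) = 0.8162 Ω
P = I²R = (5.01)² × 0.8162 = 20.5 W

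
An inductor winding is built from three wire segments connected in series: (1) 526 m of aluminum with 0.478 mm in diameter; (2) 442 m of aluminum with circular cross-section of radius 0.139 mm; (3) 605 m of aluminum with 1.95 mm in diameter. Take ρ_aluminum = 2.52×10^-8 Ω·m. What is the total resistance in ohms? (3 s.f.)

262 Ω

Seg 1: A = π(d/2)² = π(2.3900e-04 m)² = 1.795e-07 m²
R_1 = (2.52×10^-8)(526)/(1.795e-07) = 73.87 Ω
Seg 2: A = πr² = π(1.3900e-04 m)² = 6.070e-08 m²
R_2 = (2.52×10^-8)(442)/(6.070e-08) = 183.5 Ω
Seg 3: A = π(d/2)² = π(9.7500e-04 m)² = 2.986e-06 m²
R_3 = (2.52×10^-8)(605)/(2.986e-06) = 5.105 Ω
R_total = R_1 + R_2 + R_3 = 262 Ω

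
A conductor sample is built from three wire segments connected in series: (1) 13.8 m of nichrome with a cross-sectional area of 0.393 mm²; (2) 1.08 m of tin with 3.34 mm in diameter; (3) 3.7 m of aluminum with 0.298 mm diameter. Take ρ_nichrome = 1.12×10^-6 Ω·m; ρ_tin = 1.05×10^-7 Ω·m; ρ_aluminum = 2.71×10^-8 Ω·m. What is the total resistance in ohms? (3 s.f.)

Seg 1: A = 0.393 mm² = 3.930e-07 m²
R_1 = (1.12×10^-6)(13.8)/(3.930e-07) = 39.33 Ω
Seg 2: A = π(d/2)² = π(1.6700e-03 m)² = 8.762e-06 m²
R_2 = (1.05×10^-7)(1.08)/(8.762e-06) = 0.01294 Ω
Seg 3: A = π(d/2)² = π(1.4900e-04 m)² = 6.975e-08 m²
R_3 = (2.71×10^-8)(3.7)/(6.975e-08) = 1.438 Ω
R_total = R_1 + R_2 + R_3 = 40.8 Ω

40.8 Ω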